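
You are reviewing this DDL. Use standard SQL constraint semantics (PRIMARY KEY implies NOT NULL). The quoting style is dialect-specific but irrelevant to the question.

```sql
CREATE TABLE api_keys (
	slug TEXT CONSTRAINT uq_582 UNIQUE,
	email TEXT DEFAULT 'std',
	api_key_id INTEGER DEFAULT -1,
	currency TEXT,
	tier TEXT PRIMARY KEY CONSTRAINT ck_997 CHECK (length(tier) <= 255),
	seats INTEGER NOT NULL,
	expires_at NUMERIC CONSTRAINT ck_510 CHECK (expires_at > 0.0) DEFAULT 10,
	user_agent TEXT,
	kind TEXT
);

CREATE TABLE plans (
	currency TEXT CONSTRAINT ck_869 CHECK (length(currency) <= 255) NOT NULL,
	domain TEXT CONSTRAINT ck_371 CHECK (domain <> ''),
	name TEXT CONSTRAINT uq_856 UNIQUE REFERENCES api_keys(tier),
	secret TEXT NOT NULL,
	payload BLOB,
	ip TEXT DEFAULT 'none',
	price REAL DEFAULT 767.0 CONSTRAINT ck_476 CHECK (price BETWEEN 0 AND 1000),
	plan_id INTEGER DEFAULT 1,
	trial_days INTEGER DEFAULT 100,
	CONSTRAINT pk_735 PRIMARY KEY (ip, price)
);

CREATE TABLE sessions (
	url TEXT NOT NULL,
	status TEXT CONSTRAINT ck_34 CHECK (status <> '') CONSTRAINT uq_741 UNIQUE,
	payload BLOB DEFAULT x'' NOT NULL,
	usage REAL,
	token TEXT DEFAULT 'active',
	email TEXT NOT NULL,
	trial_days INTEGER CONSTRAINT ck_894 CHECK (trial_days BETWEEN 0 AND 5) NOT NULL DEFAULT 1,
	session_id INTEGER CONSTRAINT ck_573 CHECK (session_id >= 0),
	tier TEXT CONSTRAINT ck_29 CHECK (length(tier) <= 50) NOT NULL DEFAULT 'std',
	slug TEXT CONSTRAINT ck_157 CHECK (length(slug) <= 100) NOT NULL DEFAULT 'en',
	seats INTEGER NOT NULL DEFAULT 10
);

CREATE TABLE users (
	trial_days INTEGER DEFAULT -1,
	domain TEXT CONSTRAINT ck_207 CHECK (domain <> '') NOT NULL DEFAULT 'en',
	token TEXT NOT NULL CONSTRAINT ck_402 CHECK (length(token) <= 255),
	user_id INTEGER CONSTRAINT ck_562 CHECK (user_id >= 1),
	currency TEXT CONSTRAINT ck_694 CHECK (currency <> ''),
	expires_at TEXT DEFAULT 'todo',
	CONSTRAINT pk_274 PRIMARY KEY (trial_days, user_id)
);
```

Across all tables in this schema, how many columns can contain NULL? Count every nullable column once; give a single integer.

api_keys: 7 nullable (slug, email, api_key_id, currency, expires_at, user_agent, kind — PK (tier) and explicit NOT NULL columns excluded).
plans: 5 nullable (domain, name, payload, plan_id, trial_days — PK (ip, price) and explicit NOT NULL columns excluded).
sessions: 4 nullable (status, usage, token, session_id — PK none and explicit NOT NULL columns excluded).
users: 2 nullable (currency, expires_at — PK (trial_days, user_id) and explicit NOT NULL columns excluded).
Total: 7 + 5 + 4 + 2 = 18.

18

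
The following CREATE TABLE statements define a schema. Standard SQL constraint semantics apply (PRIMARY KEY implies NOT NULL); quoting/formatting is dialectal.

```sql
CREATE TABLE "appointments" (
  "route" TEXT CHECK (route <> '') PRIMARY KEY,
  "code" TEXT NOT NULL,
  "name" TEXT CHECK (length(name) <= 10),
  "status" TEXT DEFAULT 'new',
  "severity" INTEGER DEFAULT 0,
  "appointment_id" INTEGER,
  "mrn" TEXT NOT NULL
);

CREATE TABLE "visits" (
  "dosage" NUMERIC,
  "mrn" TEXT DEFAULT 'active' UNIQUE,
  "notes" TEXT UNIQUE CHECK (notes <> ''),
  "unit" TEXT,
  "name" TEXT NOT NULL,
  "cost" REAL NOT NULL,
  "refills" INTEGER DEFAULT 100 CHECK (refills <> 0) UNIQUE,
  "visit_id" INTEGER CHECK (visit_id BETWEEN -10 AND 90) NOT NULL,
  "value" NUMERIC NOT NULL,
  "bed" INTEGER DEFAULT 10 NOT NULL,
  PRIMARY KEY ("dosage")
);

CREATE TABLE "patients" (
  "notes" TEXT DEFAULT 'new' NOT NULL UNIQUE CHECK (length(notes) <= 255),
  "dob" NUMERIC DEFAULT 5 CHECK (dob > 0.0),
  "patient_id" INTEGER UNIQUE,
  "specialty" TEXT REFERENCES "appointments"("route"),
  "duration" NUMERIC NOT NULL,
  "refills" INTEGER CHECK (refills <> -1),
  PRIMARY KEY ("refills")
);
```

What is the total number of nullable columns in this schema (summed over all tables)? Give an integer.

11

appointments: 4 nullable (name, status, severity, appointment_id — PK (route) and explicit NOT NULL columns excluded).
visits: 4 nullable (mrn, notes, unit, refills — PK (dosage) and explicit NOT NULL columns excluded).
patients: 3 nullable (dob, patient_id, specialty — PK (refills) and explicit NOT NULL columns excluded).
Total: 4 + 4 + 3 = 11.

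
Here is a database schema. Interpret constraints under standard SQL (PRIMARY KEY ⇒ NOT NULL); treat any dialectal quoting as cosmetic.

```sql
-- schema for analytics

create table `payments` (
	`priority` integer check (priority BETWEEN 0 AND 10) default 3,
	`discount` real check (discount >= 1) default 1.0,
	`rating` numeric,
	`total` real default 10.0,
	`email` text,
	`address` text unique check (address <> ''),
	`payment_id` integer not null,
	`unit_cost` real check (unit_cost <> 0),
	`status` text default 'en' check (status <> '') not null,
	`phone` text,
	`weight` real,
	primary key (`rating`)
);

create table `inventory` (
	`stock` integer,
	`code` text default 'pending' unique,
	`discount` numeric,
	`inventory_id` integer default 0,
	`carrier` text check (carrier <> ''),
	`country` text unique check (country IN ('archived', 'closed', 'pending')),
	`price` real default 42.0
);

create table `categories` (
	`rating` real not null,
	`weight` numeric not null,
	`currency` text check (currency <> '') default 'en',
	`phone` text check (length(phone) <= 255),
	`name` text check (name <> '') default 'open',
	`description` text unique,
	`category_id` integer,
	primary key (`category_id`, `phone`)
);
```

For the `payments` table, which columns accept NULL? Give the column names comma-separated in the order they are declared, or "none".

- priority: CHECK does not forbid NULL (a CHECK constraint passes when its expression is NULL) → nullable.
- discount: CHECK does not forbid NULL (a CHECK constraint passes when its expression is NULL) → nullable.
- rating: part of the PRIMARY KEY, which implies NOT NULL → not nullable.
- total: DEFAULT only fills an omitted column; an explicit NULL is still allowed → nullable.
- email: no NOT NULL constraint applies → nullable.
- address: CHECK does not forbid NULL (a CHECK constraint passes when its expression is NULL) → nullable.
- payment_id: declared NOT NULL → not nullable.
- unit_cost: CHECK does not forbid NULL (a CHECK constraint passes when its expression is NULL) → nullable.
- status: declared NOT NULL → not nullable.
- phone: no NOT NULL constraint applies → nullable.
- weight: no NOT NULL constraint applies → nullable.

priority, discount, total, email, address, unit_cost, phone, weight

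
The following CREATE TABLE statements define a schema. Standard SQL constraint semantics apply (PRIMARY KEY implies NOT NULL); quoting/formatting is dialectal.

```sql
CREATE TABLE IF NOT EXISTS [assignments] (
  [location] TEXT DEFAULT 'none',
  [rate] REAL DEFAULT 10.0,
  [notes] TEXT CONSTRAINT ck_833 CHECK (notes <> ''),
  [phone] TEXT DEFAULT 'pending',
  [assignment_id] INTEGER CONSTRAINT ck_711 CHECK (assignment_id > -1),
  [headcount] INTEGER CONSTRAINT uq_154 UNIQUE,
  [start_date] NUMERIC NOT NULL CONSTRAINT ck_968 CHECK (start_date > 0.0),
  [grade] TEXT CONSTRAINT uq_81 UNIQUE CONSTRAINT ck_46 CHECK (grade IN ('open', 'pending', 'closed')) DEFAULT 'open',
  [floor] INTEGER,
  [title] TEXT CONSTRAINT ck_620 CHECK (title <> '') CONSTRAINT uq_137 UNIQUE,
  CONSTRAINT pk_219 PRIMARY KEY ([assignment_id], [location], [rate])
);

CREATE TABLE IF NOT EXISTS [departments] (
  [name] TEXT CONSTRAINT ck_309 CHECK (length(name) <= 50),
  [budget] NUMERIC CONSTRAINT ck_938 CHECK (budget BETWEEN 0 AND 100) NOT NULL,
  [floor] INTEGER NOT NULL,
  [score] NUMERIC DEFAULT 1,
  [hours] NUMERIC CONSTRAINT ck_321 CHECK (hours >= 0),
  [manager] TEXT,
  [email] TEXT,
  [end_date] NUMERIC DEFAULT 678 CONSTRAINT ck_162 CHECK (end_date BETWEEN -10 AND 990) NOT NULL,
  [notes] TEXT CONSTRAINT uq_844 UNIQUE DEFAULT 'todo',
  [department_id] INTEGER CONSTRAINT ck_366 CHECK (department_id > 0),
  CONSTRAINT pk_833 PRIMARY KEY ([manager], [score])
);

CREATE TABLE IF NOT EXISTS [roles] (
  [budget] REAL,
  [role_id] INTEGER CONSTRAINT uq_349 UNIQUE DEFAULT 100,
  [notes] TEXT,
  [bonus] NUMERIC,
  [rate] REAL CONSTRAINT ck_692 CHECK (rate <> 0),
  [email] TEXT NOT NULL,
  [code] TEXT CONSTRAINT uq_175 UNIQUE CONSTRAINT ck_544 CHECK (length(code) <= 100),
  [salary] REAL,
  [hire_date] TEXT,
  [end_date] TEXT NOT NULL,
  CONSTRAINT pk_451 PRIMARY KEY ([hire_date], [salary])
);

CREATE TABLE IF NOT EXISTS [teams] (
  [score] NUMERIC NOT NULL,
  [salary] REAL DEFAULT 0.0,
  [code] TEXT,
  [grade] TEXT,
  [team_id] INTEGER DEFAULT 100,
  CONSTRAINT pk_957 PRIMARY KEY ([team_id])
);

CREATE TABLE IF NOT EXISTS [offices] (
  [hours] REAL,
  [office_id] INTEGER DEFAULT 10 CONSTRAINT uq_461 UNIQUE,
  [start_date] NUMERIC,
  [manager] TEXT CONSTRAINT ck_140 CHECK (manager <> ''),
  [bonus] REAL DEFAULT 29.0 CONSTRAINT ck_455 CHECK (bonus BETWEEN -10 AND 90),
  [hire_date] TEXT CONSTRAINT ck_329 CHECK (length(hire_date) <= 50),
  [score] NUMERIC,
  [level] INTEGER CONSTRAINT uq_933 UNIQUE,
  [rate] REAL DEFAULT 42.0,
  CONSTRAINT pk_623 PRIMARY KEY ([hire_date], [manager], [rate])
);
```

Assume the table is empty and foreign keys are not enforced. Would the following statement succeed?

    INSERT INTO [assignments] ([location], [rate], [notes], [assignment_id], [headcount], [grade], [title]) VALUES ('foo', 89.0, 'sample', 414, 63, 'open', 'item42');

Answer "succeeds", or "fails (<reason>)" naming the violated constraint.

start_date is omitted from the column list and has no DEFAULT, so it would receive NULL.
But start_date is declared NOT NULL.

fails (NOT NULL on start_date)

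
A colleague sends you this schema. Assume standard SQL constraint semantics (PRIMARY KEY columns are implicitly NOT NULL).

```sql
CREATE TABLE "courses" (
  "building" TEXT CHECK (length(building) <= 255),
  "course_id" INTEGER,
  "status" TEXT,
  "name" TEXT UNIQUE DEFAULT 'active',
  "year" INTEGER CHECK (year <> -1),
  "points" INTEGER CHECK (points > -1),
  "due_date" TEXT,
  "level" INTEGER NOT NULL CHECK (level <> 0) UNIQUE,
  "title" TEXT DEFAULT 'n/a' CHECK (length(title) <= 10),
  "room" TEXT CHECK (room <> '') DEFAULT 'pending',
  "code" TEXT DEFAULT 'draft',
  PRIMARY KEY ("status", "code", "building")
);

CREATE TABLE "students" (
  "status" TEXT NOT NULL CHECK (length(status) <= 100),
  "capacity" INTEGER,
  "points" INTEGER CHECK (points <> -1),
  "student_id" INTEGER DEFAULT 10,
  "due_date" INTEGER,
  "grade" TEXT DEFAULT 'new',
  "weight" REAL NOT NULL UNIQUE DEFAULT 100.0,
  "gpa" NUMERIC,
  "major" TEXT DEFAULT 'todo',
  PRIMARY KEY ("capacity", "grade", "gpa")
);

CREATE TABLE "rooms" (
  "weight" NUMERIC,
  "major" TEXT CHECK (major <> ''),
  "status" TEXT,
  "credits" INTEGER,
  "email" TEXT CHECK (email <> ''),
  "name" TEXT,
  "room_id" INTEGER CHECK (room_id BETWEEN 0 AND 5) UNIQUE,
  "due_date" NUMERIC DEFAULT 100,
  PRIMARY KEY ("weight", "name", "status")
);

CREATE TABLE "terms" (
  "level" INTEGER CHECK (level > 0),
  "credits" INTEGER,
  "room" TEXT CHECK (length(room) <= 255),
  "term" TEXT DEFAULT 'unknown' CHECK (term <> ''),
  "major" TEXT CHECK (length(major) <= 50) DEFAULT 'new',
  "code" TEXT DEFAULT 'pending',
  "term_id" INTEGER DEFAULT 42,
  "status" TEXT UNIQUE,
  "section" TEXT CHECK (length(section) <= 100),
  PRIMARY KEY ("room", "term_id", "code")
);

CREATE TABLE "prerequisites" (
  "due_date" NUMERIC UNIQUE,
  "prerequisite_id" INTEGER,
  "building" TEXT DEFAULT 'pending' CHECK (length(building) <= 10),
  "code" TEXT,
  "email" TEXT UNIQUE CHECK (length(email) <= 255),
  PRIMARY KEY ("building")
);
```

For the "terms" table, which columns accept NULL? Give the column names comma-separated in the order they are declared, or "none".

- level: CHECK does not forbid NULL (a CHECK constraint passes when its expression is NULL) → nullable.
- credits: no NOT NULL constraint applies → nullable.
- room: part of the PRIMARY KEY, which implies NOT NULL → not nullable.
- term: CHECK does not forbid NULL (a CHECK constraint passes when its expression is NULL) → nullable.
- major: CHECK does not forbid NULL (a CHECK constraint passes when its expression is NULL) → nullable.
- code: part of the PRIMARY KEY, which implies NOT NULL → not nullable.
- term_id: part of the PRIMARY KEY, which implies NOT NULL → not nullable.
- status: UNIQUE does not imply NOT NULL → nullable.
- section: CHECK does not forbid NULL (a CHECK constraint passes when its expression is NULL) → nullable.

level, credits, term, major, status, section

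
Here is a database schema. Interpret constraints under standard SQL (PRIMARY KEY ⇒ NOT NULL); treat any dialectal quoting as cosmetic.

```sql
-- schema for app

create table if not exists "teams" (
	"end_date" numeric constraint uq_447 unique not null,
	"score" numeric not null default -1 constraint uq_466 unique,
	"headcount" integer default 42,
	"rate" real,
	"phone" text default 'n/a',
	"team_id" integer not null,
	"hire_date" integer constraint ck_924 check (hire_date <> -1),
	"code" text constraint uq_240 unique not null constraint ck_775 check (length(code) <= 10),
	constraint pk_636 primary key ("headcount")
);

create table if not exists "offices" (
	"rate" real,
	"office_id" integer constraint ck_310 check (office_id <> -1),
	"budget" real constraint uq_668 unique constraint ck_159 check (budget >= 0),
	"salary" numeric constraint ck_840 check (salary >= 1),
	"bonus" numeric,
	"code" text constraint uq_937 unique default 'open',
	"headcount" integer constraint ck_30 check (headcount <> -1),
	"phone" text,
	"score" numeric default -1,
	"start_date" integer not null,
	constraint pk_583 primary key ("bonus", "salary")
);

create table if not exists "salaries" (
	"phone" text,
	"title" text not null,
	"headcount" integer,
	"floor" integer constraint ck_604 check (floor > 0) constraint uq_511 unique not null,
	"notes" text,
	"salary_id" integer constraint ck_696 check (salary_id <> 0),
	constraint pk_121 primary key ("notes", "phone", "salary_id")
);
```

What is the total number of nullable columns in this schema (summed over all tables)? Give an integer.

teams: 3 nullable (rate, phone, hire_date — PK (headcount) and explicit NOT NULL columns excluded).
offices: 7 nullable (rate, office_id, budget, code, headcount, phone, score — PK (bonus, salary) and explicit NOT NULL columns excluded).
salaries: 1 nullable (headcount — PK (notes, phone, salary_id) and explicit NOT NULL columns excluded).
Total: 3 + 7 + 1 = 11.

11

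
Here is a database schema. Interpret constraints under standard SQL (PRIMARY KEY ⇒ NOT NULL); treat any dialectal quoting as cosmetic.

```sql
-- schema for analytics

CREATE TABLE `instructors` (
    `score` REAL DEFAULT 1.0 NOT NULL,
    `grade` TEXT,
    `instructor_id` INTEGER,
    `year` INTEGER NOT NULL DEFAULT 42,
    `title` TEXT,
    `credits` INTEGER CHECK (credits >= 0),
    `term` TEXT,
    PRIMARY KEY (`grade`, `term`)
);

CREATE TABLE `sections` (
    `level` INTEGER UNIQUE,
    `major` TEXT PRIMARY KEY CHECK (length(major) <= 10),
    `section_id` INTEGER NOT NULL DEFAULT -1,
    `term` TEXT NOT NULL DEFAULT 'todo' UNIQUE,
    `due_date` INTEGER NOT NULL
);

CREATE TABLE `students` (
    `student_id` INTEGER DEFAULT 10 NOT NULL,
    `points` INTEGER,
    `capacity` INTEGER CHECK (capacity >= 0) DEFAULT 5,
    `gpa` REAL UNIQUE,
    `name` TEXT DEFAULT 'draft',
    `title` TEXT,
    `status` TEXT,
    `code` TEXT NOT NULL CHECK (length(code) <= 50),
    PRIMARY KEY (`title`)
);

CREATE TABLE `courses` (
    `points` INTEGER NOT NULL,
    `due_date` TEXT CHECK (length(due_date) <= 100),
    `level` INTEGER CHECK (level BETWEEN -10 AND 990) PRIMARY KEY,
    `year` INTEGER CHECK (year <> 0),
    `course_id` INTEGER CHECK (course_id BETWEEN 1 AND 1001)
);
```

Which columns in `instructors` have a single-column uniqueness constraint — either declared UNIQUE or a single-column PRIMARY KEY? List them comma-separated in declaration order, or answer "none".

none

- score: no UNIQUE or single-column PK constraint.
- grade: part of a composite PRIMARY KEY — only the tuple is unique, not this column on its own.
- instructor_id: no UNIQUE or single-column PK constraint.
- year: no UNIQUE or single-column PK constraint.
- title: no UNIQUE or single-column PK constraint.
- credits: no UNIQUE or single-column PK constraint.
- term: part of a composite PRIMARY KEY — only the tuple is unique, not this column on its own.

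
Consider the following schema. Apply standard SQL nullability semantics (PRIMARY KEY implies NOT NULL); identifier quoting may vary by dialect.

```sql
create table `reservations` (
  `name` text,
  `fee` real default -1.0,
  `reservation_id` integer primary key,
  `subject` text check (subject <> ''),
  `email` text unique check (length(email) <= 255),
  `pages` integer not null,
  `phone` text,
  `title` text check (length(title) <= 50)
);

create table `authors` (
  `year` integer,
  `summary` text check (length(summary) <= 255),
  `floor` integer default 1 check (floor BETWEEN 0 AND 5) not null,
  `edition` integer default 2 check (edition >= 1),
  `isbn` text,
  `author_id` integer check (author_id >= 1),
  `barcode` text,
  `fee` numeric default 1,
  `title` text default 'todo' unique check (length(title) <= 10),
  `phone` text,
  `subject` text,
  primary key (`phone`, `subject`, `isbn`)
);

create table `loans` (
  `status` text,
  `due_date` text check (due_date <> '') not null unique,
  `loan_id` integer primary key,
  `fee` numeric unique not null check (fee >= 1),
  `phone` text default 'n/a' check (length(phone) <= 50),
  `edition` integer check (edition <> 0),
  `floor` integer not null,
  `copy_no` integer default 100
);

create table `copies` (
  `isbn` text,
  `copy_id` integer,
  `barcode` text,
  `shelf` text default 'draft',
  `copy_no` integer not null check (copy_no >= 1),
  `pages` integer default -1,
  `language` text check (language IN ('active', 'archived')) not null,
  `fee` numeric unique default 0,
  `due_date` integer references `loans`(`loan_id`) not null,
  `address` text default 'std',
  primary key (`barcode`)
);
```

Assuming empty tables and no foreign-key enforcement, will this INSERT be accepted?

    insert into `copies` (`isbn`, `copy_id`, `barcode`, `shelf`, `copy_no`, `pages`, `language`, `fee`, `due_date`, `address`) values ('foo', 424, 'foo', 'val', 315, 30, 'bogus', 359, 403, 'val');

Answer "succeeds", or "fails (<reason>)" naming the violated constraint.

The value 'bogus' for language violates CHECK (language IN ('active', 'archived')).

fails (CHECK on language)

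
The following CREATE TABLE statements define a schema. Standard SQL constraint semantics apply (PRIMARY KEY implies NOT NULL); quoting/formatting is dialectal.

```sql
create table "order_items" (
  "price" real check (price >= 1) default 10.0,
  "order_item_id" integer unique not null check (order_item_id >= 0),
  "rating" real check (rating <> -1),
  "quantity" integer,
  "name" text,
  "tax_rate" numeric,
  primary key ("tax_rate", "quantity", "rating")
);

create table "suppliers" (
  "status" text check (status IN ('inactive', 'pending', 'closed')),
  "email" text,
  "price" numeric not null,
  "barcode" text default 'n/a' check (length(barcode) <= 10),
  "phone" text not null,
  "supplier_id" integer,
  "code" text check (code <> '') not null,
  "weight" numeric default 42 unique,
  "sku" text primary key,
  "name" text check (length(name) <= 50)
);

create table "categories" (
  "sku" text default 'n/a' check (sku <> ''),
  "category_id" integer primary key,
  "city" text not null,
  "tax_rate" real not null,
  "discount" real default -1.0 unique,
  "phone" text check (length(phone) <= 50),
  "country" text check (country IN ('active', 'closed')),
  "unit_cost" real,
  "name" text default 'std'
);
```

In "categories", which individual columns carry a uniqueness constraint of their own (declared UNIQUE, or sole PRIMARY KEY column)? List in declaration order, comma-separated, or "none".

- sku: no UNIQUE or single-column PK constraint.
- category_id: single-column PRIMARY KEY → unique.
- city: no UNIQUE or single-column PK constraint.
- tax_rate: no UNIQUE or single-column PK constraint.
- discount: declared UNIQUE → unique.
- phone: no UNIQUE or single-column PK constraint.
- country: no UNIQUE or single-column PK constraint.
- unit_cost: no UNIQUE or single-column PK constraint.
- name: no UNIQUE or single-column PK constraint.

category_id, discount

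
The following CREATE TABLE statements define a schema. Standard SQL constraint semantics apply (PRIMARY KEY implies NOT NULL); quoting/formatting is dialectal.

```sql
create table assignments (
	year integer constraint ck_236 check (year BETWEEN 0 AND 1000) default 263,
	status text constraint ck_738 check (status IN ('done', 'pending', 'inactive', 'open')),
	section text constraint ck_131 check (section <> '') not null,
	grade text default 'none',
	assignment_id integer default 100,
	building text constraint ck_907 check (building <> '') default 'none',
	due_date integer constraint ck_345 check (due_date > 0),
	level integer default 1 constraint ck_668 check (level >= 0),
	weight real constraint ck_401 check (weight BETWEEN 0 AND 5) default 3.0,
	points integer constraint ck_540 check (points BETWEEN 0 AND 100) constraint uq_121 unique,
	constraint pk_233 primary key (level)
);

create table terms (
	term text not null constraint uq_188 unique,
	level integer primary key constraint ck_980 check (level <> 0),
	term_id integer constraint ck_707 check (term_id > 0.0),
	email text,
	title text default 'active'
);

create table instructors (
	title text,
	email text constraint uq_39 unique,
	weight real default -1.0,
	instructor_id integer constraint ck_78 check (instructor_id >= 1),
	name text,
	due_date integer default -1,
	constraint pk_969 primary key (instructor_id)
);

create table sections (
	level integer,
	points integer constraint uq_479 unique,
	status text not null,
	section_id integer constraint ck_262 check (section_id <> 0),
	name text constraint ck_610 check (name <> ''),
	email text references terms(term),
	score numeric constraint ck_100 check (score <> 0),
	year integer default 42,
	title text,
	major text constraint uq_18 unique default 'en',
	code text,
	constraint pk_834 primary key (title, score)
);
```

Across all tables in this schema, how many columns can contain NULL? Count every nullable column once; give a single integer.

24

assignments: 8 nullable (year, status, grade, assignment_id, building, due_date, weight, points — PK (level) and explicit NOT NULL columns excluded).
terms: 3 nullable (term_id, email, title — PK (level) and explicit NOT NULL columns excluded).
instructors: 5 nullable (title, email, weight, name, due_date — PK (instructor_id) and explicit NOT NULL columns excluded).
sections: 8 nullable (level, points, section_id, name, email, year, major, code — PK (title, score) and explicit NOT NULL columns excluded).
Total: 8 + 3 + 5 + 8 = 24.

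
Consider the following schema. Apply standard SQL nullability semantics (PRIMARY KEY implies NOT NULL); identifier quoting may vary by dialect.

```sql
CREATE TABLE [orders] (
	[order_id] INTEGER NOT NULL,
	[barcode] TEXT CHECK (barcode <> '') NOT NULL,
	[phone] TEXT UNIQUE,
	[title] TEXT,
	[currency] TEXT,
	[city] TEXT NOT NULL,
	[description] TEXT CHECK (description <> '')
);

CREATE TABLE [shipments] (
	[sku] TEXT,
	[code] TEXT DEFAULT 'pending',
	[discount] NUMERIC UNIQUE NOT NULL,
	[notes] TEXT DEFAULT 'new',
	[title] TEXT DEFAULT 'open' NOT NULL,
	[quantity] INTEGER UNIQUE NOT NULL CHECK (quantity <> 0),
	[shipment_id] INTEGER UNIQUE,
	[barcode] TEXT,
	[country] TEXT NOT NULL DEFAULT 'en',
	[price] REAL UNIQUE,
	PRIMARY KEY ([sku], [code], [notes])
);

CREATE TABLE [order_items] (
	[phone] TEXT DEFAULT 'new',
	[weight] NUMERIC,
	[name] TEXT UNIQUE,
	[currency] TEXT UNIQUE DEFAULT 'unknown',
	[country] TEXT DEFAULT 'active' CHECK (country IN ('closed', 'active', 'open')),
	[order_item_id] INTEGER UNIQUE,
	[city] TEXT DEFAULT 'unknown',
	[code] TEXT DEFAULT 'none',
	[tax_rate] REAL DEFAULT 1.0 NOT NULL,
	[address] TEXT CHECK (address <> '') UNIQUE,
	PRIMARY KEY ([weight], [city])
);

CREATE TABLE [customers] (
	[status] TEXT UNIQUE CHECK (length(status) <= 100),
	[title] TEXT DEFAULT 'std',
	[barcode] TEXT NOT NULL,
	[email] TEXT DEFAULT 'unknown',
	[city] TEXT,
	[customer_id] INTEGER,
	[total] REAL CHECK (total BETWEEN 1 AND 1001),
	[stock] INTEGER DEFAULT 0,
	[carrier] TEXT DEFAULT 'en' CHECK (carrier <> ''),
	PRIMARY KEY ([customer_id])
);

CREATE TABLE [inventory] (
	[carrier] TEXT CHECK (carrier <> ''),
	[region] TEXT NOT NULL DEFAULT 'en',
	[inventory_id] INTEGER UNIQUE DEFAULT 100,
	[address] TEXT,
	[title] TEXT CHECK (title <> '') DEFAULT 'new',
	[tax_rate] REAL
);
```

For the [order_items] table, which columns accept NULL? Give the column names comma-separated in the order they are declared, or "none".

phone, name, currency, country, order_item_id, code, address

- phone: DEFAULT only fills an omitted column; an explicit NULL is still allowed → nullable.
- weight: part of the PRIMARY KEY, which implies NOT NULL → not nullable.
- name: UNIQUE does not imply NOT NULL → nullable.
- currency: UNIQUE does not imply NOT NULL → nullable.
- country: CHECK does not forbid NULL (a CHECK constraint passes when its expression is NULL) → nullable.
- order_item_id: UNIQUE does not imply NOT NULL → nullable.
- city: part of the PRIMARY KEY, which implies NOT NULL → not nullable.
- code: DEFAULT only fills an omitted column; an explicit NULL is still allowed → nullable.
- tax_rate: declared NOT NULL → not nullable.
- address: CHECK does not forbid NULL (a CHECK constraint passes when its expression is NULL) → nullable.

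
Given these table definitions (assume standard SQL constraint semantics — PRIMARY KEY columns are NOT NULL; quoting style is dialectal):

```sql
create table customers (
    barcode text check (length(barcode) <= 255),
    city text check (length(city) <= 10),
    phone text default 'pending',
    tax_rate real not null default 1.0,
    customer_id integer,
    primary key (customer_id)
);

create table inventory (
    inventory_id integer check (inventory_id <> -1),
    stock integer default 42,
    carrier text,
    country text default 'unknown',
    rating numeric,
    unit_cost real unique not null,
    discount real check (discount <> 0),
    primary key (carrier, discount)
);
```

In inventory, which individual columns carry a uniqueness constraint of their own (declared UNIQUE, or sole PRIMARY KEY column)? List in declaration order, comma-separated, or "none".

- inventory_id: no UNIQUE or single-column PK constraint.
- stock: no UNIQUE or single-column PK constraint.
- carrier: part of a composite PRIMARY KEY — only the tuple is unique, not this column on its own.
- country: no UNIQUE or single-column PK constraint.
- rating: no UNIQUE or single-column PK constraint.
- unit_cost: declared UNIQUE → unique.
- discount: part of a composite PRIMARY KEY — only the tuple is unique, not this column on its own.

unit_cost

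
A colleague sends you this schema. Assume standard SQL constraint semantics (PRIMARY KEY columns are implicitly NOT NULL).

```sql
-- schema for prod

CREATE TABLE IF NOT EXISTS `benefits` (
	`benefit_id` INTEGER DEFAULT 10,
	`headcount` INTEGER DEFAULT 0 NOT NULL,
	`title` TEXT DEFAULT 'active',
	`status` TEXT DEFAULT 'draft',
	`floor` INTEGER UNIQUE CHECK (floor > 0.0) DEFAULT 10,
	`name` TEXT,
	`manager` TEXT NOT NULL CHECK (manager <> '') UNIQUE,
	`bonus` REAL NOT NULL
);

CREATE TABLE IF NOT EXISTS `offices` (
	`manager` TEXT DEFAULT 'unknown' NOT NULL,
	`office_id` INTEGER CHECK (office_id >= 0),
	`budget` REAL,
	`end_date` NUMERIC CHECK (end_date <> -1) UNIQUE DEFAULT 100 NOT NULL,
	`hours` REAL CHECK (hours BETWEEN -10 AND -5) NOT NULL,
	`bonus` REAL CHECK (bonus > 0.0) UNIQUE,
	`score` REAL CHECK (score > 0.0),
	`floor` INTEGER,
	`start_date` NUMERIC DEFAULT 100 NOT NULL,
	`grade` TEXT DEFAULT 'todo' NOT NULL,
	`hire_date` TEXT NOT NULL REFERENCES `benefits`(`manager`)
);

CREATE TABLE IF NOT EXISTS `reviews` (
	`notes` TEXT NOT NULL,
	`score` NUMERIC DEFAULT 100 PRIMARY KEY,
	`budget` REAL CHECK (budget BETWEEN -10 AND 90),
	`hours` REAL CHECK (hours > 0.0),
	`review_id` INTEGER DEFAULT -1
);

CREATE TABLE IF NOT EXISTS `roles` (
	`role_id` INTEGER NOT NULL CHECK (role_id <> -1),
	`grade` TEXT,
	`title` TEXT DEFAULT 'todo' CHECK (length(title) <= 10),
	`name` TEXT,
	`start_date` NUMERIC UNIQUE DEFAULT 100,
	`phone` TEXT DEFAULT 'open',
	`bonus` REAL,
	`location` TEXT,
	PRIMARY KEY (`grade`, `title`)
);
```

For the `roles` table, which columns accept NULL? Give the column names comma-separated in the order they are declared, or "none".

name, start_date, phone, bonus, location

- role_id: declared NOT NULL → not nullable.
- grade: part of the PRIMARY KEY, which implies NOT NULL → not nullable.
- title: part of the PRIMARY KEY, which implies NOT NULL → not nullable.
- name: no NOT NULL constraint applies → nullable.
- start_date: UNIQUE does not imply NOT NULL → nullable.
- phone: DEFAULT only fills an omitted column; an explicit NULL is still allowed → nullable.
- bonus: no NOT NULL constraint applies → nullable.
- location: no NOT NULL constraint applies → nullable.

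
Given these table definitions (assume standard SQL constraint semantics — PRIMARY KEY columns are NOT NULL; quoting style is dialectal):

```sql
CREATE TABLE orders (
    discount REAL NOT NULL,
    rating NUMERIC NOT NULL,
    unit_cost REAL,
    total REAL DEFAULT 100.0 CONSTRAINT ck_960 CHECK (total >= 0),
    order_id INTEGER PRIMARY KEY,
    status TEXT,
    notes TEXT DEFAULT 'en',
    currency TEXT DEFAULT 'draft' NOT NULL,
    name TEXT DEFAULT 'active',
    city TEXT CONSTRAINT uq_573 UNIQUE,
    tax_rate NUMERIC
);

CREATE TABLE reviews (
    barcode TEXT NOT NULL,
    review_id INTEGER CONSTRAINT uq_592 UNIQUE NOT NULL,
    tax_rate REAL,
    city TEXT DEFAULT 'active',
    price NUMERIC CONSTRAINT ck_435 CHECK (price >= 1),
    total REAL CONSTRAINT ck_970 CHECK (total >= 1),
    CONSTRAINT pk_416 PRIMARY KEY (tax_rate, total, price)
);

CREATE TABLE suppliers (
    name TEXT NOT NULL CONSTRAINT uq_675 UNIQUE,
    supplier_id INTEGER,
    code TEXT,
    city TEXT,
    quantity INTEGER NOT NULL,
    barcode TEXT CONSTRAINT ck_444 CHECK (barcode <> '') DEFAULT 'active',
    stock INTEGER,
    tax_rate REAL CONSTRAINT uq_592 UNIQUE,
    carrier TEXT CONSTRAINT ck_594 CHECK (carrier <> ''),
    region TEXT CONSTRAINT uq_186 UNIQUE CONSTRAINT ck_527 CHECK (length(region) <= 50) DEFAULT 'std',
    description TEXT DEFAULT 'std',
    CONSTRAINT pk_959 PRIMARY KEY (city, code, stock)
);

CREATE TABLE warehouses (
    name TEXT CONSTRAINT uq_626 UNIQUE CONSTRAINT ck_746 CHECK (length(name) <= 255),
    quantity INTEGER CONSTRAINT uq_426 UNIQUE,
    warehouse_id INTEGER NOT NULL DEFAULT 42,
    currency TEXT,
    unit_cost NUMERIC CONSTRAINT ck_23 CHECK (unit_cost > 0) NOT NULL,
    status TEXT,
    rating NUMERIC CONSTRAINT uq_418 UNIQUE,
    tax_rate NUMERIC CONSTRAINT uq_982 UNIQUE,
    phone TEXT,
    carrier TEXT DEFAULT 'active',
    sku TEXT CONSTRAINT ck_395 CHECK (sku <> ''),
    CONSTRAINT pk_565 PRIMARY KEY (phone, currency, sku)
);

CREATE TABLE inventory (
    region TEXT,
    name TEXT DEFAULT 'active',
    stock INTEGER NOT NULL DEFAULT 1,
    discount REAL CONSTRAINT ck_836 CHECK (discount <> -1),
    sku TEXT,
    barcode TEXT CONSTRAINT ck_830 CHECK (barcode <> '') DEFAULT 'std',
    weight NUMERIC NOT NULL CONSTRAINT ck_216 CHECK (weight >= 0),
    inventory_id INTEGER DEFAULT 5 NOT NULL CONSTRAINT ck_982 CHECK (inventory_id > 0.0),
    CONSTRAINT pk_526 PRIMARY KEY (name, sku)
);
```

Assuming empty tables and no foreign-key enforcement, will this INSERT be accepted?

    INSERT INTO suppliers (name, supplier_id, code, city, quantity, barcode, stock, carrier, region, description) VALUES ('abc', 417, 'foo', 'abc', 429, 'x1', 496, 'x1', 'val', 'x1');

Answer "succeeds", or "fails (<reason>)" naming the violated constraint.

succeeds

NOT NULL columns: city is supplied; code is supplied; name is supplied; quantity is supplied; stock is supplied.
CHECK constraints: 'x1' satisfies (barcode <> ''); 'x1' satisfies (carrier <> ''); 'val' satisfies (length(region) <= 50).
No constraint is violated.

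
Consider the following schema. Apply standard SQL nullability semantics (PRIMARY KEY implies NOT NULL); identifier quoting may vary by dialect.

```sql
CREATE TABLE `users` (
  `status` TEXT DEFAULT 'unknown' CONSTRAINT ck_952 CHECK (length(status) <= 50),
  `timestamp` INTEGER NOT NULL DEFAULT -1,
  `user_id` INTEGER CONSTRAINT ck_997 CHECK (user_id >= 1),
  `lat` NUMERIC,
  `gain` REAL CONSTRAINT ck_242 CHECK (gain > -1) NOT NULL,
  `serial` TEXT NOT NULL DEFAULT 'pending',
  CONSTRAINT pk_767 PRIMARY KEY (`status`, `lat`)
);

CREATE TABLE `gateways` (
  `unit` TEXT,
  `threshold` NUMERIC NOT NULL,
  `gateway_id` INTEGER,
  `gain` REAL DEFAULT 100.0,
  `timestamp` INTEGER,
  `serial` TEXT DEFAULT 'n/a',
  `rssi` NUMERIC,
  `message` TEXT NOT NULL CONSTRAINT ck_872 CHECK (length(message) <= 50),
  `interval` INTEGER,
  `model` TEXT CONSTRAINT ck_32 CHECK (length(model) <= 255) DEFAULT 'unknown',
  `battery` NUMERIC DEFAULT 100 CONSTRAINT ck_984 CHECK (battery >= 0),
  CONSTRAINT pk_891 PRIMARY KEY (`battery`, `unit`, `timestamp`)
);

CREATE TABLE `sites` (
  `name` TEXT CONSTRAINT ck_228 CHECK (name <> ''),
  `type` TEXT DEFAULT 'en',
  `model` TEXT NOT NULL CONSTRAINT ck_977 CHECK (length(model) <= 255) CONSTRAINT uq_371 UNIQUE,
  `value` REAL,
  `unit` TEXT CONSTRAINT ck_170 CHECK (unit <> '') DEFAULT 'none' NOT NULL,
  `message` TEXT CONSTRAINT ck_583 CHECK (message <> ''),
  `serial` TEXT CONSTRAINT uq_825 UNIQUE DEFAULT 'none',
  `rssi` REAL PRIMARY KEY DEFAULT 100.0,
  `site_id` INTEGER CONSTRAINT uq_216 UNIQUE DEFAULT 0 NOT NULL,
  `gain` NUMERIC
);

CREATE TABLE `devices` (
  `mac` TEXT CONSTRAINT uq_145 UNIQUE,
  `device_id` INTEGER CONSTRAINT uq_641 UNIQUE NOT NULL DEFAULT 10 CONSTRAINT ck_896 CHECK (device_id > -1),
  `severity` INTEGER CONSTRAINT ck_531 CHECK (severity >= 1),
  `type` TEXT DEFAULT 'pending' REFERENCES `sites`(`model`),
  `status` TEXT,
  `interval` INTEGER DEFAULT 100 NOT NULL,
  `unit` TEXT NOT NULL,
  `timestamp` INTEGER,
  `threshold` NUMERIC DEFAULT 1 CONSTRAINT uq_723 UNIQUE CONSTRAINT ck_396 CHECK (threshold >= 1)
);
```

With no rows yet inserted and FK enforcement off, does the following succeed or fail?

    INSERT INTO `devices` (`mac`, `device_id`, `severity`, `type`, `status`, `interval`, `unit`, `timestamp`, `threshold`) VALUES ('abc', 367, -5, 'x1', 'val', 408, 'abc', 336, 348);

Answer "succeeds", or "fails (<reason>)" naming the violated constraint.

The value -5 for severity violates CHECK (severity >= 1).

fails (CHECK on severity)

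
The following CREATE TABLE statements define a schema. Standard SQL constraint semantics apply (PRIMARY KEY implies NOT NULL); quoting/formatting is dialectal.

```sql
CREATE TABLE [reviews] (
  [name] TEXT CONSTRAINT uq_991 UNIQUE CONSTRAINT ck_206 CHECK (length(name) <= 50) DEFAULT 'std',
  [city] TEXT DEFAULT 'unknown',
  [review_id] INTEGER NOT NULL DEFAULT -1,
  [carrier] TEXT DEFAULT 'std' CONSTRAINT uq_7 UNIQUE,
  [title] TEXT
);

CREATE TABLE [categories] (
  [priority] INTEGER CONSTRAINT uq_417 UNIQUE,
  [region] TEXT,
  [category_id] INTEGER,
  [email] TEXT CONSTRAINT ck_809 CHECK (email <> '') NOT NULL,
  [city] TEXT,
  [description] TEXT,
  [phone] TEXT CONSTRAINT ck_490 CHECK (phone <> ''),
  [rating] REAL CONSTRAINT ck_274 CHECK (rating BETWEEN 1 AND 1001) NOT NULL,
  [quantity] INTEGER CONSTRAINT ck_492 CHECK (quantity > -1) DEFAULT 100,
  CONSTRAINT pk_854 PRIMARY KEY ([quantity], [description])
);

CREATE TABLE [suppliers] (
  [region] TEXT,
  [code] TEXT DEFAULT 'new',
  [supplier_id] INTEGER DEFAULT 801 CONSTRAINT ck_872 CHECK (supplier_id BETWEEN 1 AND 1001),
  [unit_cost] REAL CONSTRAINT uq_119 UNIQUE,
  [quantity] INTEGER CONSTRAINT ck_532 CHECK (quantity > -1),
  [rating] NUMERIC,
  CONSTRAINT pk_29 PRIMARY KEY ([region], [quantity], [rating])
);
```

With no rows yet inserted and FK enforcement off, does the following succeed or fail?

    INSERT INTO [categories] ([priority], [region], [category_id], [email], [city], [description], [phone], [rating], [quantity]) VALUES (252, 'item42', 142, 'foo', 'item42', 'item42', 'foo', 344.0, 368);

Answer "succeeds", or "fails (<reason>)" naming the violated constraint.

succeeds

NOT NULL columns: description is supplied; email is supplied; quantity is supplied; rating is supplied.
CHECK constraints: 'foo' satisfies (email <> ''); 'foo' satisfies (phone <> ''); 344.0 satisfies (rating BETWEEN 1 AND 1001); 368 satisfies (quantity > -1).
No constraint is violated.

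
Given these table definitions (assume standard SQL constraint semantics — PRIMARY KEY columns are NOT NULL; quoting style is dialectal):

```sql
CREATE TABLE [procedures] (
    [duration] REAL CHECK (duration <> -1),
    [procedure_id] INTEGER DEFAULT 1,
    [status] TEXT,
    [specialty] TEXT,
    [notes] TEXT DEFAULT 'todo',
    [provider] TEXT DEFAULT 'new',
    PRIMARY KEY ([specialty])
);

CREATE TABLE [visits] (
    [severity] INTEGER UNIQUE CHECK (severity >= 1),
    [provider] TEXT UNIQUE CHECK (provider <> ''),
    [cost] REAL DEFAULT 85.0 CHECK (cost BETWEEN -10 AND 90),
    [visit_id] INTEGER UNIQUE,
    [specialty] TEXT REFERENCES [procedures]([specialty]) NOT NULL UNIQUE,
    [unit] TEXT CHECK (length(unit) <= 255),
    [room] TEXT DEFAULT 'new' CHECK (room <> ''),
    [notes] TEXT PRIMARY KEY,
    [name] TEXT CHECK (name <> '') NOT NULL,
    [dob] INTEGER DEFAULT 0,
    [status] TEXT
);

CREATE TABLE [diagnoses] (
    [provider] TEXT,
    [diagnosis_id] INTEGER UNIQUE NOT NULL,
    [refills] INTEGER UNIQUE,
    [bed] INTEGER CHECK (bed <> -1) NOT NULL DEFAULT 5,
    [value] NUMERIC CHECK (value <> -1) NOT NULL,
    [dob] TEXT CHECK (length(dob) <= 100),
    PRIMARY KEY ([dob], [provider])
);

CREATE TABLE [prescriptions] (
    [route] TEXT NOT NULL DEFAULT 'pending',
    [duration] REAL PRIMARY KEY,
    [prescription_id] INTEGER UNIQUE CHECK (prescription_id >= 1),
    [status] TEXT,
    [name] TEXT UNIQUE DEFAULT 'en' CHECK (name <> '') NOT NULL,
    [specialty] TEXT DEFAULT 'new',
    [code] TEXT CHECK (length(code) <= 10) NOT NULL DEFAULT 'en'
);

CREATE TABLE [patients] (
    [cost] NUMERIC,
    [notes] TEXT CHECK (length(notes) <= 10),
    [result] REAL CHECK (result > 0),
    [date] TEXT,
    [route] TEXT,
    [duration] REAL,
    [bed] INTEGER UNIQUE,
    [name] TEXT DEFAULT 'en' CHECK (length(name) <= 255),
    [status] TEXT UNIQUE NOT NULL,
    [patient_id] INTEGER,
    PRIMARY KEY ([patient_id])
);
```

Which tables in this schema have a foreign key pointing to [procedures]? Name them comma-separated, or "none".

- visits.specialty references procedures(specialty).

visits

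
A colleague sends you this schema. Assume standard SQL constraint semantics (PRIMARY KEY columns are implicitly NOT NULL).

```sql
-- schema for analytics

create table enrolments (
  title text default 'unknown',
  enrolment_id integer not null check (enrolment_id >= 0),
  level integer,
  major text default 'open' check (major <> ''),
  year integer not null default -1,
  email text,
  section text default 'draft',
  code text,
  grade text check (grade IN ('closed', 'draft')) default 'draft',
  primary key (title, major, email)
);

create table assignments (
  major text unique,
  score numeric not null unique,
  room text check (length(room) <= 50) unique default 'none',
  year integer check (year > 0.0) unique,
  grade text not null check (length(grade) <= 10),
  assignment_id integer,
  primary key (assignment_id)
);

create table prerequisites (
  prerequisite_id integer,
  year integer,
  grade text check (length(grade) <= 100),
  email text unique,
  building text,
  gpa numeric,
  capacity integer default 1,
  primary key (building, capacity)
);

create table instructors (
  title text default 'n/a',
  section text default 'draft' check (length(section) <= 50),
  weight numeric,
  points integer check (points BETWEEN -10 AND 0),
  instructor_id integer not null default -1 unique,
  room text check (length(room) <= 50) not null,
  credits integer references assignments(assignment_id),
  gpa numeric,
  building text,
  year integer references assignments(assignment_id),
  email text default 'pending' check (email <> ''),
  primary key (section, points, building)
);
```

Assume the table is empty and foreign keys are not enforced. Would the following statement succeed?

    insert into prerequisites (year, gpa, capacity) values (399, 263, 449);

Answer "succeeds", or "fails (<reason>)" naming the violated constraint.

fails (NOT NULL on building)

building is omitted from the column list and has no DEFAULT, so it would receive NULL.
But building is part of the PRIMARY KEY (implied NOT NULL).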